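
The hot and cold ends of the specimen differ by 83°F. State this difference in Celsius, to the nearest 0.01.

46.11°C

For a temperature interval the offset drops out; only the factor 5/9 applies.
83 × 5/9 = 46.11.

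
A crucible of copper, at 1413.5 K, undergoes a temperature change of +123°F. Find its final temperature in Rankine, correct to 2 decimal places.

2667.30°R

Initial temperature in Celsius: 1413.5 - 273.15 = 1140.3500°C.
The 123°F change is an interval, so only the factor 5/9 applies: +123 × 5/9 = +68.3333°C.
Final Celsius temperature: 1140.3500 + 68.3333 = 1208.6833°C.
In Rankine: 1208.6833 × 1.8 + 491.67 = 2667.30°R.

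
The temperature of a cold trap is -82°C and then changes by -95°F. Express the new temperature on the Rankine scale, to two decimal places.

249.07°R

The 95°F change is an interval, so only the factor 5/9 applies: -95 × 5/9 = -52.7778°C.
Final Celsius temperature: -82.0000 - 52.7778 = -134.7778°C.
In Rankine: -134.7778 × 1.8 + 491.67 = 249.07°R.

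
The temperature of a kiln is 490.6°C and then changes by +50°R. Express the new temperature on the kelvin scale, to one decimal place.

791.5 K

The 50°R change is an interval, so only the factor 5/9 applies: +50 × 5/9 = +27.7778°C.
Final Celsius temperature: 490.6000 + 27.7778 = 518.3778°C.
In kelvin: 518.3778 + 273.15 = 791.5 K.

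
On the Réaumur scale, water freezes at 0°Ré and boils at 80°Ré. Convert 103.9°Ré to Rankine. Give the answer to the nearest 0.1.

725.4°R

Linear interpolation between the fixed points: C = (103.9 - 0) × 100 / (80 - 0) = 129.8750°C.
Then 129.8750 × 1.8 + 491.67 = 725.4°R.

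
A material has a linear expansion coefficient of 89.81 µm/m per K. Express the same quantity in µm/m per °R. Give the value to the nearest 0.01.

Since only a temperature interval is involved, the additive offset between the scales drops out.
A change of 1°R is a change of 5/9 K, so per °R the value is 89.81 × 5/9 = 49.89.

49.89 µm/m per °R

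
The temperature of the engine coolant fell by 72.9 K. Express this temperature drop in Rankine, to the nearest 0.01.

An interval of 1 K corresponds to 1.8°R.
72.9 × 1.8 = 131.22.

131.22°R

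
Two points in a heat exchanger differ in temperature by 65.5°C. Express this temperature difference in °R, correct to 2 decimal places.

An interval of 1°C corresponds to 1.8°R.
65.5 × 1.8 = 117.90.

117.90°R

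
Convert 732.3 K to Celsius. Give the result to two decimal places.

459.15°C

In Celsius: 732.3 - 273.15 = 459.1500°C.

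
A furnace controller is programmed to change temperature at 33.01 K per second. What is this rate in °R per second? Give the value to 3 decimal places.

59.418 °R/second

The quantity depends on a temperature interval, so only the ratio of degree sizes applies; the offset between the scales is irrelevant.
A change of 1 K is a change of 1.8°R, so 33.01 × 1.8 = 59.418.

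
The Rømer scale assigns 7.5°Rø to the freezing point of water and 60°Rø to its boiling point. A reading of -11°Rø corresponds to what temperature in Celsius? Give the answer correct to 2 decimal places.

-35.24°C

Linear interpolation between the fixed points: C = (-11 - 7.5) × 100 / (60 - 7.5) = -35.2381°C.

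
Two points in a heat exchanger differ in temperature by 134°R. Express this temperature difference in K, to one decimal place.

74.4 K

An interval of 1°R corresponds to 5/9 K.
134 × 5/9 = 74.4.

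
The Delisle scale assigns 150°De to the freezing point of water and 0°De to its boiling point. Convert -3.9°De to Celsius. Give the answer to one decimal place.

Linear interpolation between the fixed points: C = (-3.9 - 150) × 100 / (0 - 150) = 102.6000°C.

102.6°C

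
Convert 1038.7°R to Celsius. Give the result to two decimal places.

In Celsius: (1038.7 - 491.67) × 5/9 = 303.9056°C.

303.91°C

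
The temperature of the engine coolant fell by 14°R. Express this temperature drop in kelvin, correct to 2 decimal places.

For a temperature interval the offset drops out; only the factor 5/9 applies.
14 × 5/9 = 7.78.

7.78 K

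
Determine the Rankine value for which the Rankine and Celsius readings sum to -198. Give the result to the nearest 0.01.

Let R be the Rankine reading. The Celsius reading is C = 5/9·R - 273.15.
Require R + C = -198: (14/9)·R - 273.15 = -198.
R = (-198 + 273.15) / (14/9) = 48.31.

48.31°R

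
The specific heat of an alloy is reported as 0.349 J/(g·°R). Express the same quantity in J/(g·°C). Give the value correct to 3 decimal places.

Since only a temperature interval is involved, the additive offset between the scales drops out.
A change of 1°C is a change of 1.8°R, so per °C the value is 0.349 × 1.8 = 0.628.

0.628 J/(g·°C)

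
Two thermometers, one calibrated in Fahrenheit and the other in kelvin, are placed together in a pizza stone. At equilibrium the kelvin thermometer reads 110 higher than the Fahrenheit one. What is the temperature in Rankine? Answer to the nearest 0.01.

Let x be the Fahrenheit reading; then the kelvin reading is 5/9·x + 255.372.
(5/9·x + 255.372) - x = 110  ⇒  (-4/9)·x = -145.372  ⇒  x = 327.0875°F.
In Celsius: (327.0875 - 32) × 5/9 = 163.9375°C.
In Rankine: 163.9375 × 1.8 + 491.67 = 786.76°R.

786.76°R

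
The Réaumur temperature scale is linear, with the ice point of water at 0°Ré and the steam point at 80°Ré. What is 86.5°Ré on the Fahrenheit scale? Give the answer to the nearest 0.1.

226.6°F

Linear interpolation between the fixed points: C = (86.5 - 0) × 100 / (80 - 0) = 108.1250°C.
Then 108.1250 × 1.8 + 32 = 226.6°F.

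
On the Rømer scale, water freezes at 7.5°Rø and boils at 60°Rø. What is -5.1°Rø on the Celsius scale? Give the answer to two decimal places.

-24.00°C

Linear interpolation between the fixed points: C = (-5.1 - 7.5) × 100 / (60 - 7.5) = -24.0000°C.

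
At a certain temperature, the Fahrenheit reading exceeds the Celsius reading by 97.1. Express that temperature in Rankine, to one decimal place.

Let x be the Celsius reading; then the Fahrenheit reading is 1.8·x + 32.
(1.8·x + 32) - x = 97.1  ⇒  (0.8)·x = 65.1  ⇒  x = 81.3750°C.
In Rankine: 81.3750 × 1.8 + 491.67 = 638.1°R.

638.1°R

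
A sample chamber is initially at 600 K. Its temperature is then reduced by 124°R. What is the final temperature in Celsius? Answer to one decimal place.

258.0°C

Initial temperature in Celsius: 600 - 273.15 = 326.8500°C.
The 124°R change is an interval, so only the factor 5/9 applies: -124 × 5/9 = -68.8889°C.
Final Celsius temperature: 326.8500 - 68.8889 = 257.9611°C.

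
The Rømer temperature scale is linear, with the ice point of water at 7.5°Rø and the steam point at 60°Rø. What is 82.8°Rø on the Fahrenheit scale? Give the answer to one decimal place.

Linear interpolation between the fixed points: C = (82.8 - 7.5) × 100 / (60 - 7.5) = 143.4286°C.
Then 143.4286 × 1.8 + 32 = 290.2°F.

290.2°F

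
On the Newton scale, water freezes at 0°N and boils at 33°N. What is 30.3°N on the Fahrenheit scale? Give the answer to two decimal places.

Linear interpolation between the fixed points: C = (30.3 - 0) × 100 / (33 - 0) = 91.8182°C.
Then 91.8182 × 1.8 + 32 = 197.27°F.

197.27°F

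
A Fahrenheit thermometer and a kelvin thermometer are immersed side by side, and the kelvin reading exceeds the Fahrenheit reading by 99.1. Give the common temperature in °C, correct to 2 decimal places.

177.56°C

Let x be the Fahrenheit reading; then the kelvin reading is 5/9·x + 255.372.
(5/9·x + 255.372) - x = 99.1  ⇒  (-4/9)·x = -156.272  ⇒  x = 351.6125°F.
In Celsius: (351.6125 - 32) × 5/9 = 177.56°C.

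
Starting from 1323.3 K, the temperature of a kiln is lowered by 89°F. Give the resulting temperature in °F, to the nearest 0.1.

1833.3°F

Initial temperature in Celsius: 1323.3 - 273.15 = 1050.1500°C.
The 89°F change is an interval, so only the factor 5/9 applies: -89 × 5/9 = -49.4444°C.
Final Celsius temperature: 1050.1500 - 49.4444 = 1000.7056°C.
In Fahrenheit: 1000.7056 × 1.8 + 32 = 1833.3°F.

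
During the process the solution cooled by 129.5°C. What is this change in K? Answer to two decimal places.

129.50 K

Celsius and kelvin degrees are the same size, so the interval is unchanged: 129.50.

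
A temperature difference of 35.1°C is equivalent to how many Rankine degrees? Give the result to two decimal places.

An interval of 1°C corresponds to 1.8°R.
35.1 × 1.8 = 63.18.

63.18°R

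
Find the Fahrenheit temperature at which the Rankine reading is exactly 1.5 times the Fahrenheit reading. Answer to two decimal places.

919.34°F

Let F be the Fahrenheit reading. The Rankine reading is R = 1·F + 459.67.
Require R = 1.5·F: 1·F + 459.67 = 1.5·F.
(-0.5)·F = -459.67  ⇒  F = 919.34.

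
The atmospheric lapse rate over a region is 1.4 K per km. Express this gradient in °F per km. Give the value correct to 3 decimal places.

The quantity depends on a temperature interval, so only the ratio of degree sizes applies; the offset between the scales is irrelevant.
A change of 1 K is a change of 1.8°F, so 1.4 × 1.8 = 2.520.

2.520 °F/km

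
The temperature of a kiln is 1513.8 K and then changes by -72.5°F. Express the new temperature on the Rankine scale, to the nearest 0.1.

2652.3°R

Initial temperature in Celsius: 1513.8 - 273.15 = 1240.6500°C.
The 72.5°F change is an interval, so only the factor 5/9 applies: -72.5 × 5/9 = -40.2778°C.
Final Celsius temperature: 1240.6500 - 40.2778 = 1200.3722°C.
In Rankine: 1200.3722 × 1.8 + 491.67 = 2652.3°R.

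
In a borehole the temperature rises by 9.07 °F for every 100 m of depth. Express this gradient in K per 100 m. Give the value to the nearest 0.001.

5.039 K/100 m

The quantity depends on a temperature interval, so only the ratio of degree sizes applies; the offset between the scales is irrelevant.
A change of 1°F is a change of 5/9 K, so 9.07 × 5/9 = 5.039.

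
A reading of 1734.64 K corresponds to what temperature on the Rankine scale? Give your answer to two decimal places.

3122.35°R

In Celsius: 1734.64 - 273.15 = 1461.4900°C.
In Rankine: 1461.4900 × 1.8 + 491.67 = 3122.35°R.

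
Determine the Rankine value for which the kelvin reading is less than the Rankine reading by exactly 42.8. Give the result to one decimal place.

96.3°R

Let R be the Rankine reading. The kelvin reading is K = 5/9·R.
Require K - R = -42.8: (-4/9)·R = -42.8.
R = (-42.8) / (-4/9) = 96.3.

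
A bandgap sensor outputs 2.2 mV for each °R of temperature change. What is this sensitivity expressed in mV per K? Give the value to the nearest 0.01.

Since only a temperature interval is involved, the additive offset between the scales drops out.
A change of 1 K is a change of 1.8°R, so per K the value is 2.2 × 1.8 = 3.96.

3.96 mV per K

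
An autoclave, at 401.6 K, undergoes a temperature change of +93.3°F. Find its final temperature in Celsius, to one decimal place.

Initial temperature in Celsius: 401.6 - 273.15 = 128.4500°C.
The 93.3°F change is an interval, so only the factor 5/9 applies: +93.3 × 5/9 = +51.8333°C.
Final Celsius temperature: 128.4500 + 51.8333 = 180.2833°C.

180.3°C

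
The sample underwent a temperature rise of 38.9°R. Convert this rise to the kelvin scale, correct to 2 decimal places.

An interval of 1°R corresponds to 5/9 K.
38.9 × 5/9 = 21.61.

21.61 K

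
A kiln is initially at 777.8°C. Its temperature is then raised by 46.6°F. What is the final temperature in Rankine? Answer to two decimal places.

1938.31°R

The 46.6°F change is an interval, so only the factor 5/9 applies: +46.6 × 5/9 = +25.8889°C.
Final Celsius temperature: 777.8000 + 25.8889 = 803.6889°C.
In Rankine: 803.6889 × 1.8 + 491.67 = 1938.31°R.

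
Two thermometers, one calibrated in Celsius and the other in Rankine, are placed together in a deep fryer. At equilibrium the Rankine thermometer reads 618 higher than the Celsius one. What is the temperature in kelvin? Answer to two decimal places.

431.06 K

Let x be the Celsius reading; then the Rankine reading is 1.8·x + 491.67.
(1.8·x + 491.67) - x = 618  ⇒  (0.8)·x = 126.33  ⇒  x = 157.9125°C.
In kelvin: 157.9125 + 273.15 = 431.06 K.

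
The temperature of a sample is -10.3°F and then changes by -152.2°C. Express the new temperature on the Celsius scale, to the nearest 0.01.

Initial temperature in Celsius: (-10.3 - 32) × 5/9 = -23.5000°C.
Final Celsius temperature: -23.5000 - 152.2000 = -175.7000°C.

-175.70°C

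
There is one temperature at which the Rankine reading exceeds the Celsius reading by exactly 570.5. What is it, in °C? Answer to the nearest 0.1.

98.5°C

Let C be the Celsius reading. The Rankine reading is R = 1.8·C + 491.67.
Require R - C = 570.5: (0.8)·C + 491.67 = 570.5.
C = (570.5 - 491.67) / (0.8) = 98.5.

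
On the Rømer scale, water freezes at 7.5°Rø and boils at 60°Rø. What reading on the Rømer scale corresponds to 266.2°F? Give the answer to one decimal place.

75.8°Rø

First in Celsius: (266.2 - 32) × 5/9 = 130.1111°C.
Linearly onto the Rømer scale: 7.5 + (130.1111 / 100) × (60 - 7.5) = 75.8°Rø.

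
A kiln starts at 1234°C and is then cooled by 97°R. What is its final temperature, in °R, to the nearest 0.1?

2615.9°R

The 97°R change is an interval, so only the factor 5/9 applies: -97 × 5/9 = -53.8889°C.
Final Celsius temperature: 1234.0000 - 53.8889 = 1180.1111°C.
In Rankine: 1180.1111 × 1.8 + 491.67 = 2615.9°R.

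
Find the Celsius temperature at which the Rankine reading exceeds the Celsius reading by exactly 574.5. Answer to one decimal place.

Let C be the Celsius reading. The Rankine reading is R = 1.8·C + 491.67.
Require R - C = 574.5: (0.8)·C + 491.67 = 574.5.
C = (574.5 - 491.67) / (0.8) = 103.5.

103.5°C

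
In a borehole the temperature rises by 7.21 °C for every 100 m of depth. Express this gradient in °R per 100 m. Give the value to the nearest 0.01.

12.98 °R/100 m

The quantity depends on a temperature interval, so only the ratio of degree sizes applies; the offset between the scales is irrelevant.
A change of 1°C is a change of 1.8°R, so 7.21 × 1.8 = 12.98.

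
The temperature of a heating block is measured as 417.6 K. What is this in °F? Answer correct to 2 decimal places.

In Celsius: 417.6 - 273.15 = 144.4500°C.
In Fahrenheit: 144.4500 × 1.8 + 32 = 292.01°F.

292.01°F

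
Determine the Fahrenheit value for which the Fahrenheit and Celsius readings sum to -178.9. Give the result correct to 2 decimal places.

-103.58°F

Let F be the Fahrenheit reading. The Celsius reading is C = 5/9·F - 17.7778.
Require F + C = -178.9: (14/9)·F - 17.7778 = -178.9.
F = (-178.9 + 17.7778) / (14/9) = -103.58.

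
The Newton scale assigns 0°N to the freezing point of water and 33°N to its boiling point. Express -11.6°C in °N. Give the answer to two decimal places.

-3.83°N

Linearly onto the Newton scale: 0 + (-11.6000 / 100) × (33 - 0) = -3.83°N.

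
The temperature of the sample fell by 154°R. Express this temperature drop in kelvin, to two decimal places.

85.56 K

Only the scale ratio 5/9 matters for a change in temperature.
154 × 5/9 = 85.56.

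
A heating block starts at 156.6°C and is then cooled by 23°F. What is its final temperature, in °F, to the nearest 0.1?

290.9°F

The 23°F change is an interval, so only the factor 5/9 applies: -23 × 5/9 = -12.7778°C.
Final Celsius temperature: 156.6000 - 12.7778 = 143.8222°C.
In Fahrenheit: 143.8222 × 1.8 + 32 = 290.9°F.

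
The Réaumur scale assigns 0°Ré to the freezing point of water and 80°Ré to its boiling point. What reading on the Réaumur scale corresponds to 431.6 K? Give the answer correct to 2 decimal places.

First in Celsius: 431.6 - 273.15 = 158.4500°C.
Linearly onto the Réaumur scale: 0 + (158.4500 / 100) × (80 - 0) = 126.76°Ré.

126.76°Ré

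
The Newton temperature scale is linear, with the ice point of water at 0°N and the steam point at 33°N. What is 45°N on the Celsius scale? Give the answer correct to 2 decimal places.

136.36°C

Linear interpolation between the fixed points: C = (45 - 0) × 100 / (33 - 0) = 136.3636°C.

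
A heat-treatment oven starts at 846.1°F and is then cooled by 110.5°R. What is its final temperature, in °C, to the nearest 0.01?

390.89°C

Initial temperature in Celsius: (846.1 - 32) × 5/9 = 452.2778°C.
The 110.5°R change is an interval, so only the factor 5/9 applies: -110.5 × 5/9 = -61.3889°C.
Final Celsius temperature: 452.2778 - 61.3889 = 390.8889°C.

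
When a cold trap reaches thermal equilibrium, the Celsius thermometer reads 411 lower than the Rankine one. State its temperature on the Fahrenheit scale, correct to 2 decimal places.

Let x be the Rankine reading; then the Celsius reading is 5/9·x - 273.15.
(5/9·x - 273.15) - x = -411  ⇒  (-4/9)·x = -137.85  ⇒  x = 310.1625°R.
In Celsius: (310.1625 - 491.67) × 5/9 = -100.8375°C.
In Fahrenheit: -100.8375 × 1.8 + 32 = -149.51°F.

-149.51°F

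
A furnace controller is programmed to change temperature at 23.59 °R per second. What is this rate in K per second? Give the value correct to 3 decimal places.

13.106 K/second

The quantity depends on a temperature interval, so only the ratio of degree sizes applies; the offset between the scales is irrelevant.
A change of 1°R is a change of 5/9 K, so 23.59 × 5/9 = 13.106.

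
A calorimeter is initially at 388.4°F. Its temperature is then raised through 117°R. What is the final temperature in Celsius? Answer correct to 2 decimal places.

263.00°C

Initial temperature in Celsius: (388.4 - 32) × 5/9 = 198.0000°C.
The 117°R change is an interval, so only the factor 5/9 applies: +117 × 5/9 = +65.0000°C.
Final Celsius temperature: 198.0000 + 65.0000 = 263.0000°C.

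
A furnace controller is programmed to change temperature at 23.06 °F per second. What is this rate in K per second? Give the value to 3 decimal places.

12.811 K/second

Since only a temperature interval is involved, the additive offset between the scales drops out.
A change of 1°F is a change of 5/9 K, so 23.06 × 5/9 = 12.811.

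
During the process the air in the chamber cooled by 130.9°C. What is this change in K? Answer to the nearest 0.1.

Celsius and kelvin degrees are the same size, so the interval is unchanged: 130.9.

130.9 K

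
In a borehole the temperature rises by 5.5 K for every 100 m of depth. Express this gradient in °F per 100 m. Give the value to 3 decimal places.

9.900 °F/100 m

The quantity depends on a temperature interval, so only the ratio of degree sizes applies; the offset between the scales is irrelevant.
A change of 1 K is a change of 1.8°F, so 5.5 × 1.8 = 9.900.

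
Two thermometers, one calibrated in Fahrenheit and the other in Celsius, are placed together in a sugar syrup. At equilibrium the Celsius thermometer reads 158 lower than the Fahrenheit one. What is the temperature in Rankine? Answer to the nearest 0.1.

Let x be the Fahrenheit reading; then the Celsius reading is 5/9·x - 17.7778.
(5/9·x - 17.7778) - x = -158  ⇒  (-4/9)·x = -140.222  ⇒  x = 315.5000°F.
In Celsius: (315.5 - 32) × 5/9 = 157.5000°C.
In Rankine: 157.5000 × 1.8 + 491.67 = 775.2°R.

775.2°R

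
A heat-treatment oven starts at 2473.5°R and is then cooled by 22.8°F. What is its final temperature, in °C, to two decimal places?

1088.35°C

Initial temperature in Celsius: (2473.5 - 491.67) × 5/9 = 1101.0167°C.
The 22.8°F change is an interval, so only the factor 5/9 applies: -22.8 × 5/9 = -12.6667°C.
Final Celsius temperature: 1101.0167 - 12.6667 = 1088.3500°C.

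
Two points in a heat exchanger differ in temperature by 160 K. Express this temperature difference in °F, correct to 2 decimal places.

For a temperature interval the offset drops out; only the factor 1.8 applies.
160 × 1.8 = 288.00.

288.00°F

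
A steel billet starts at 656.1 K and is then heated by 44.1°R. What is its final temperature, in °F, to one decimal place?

Initial temperature in Celsius: 656.1 - 273.15 = 382.9500°C.
The 44.1°R change is an interval, so only the factor 5/9 applies: +44.1 × 5/9 = +24.5000°C.
Final Celsius temperature: 382.9500 + 24.5000 = 407.4500°C.
In Fahrenheit: 407.4500 × 1.8 + 32 = 765.4°F.

765.4°F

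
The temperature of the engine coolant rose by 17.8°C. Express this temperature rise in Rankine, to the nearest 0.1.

32.0°R

An interval of 1°C corresponds to 1.8°R.
17.8 × 1.8 = 32.0.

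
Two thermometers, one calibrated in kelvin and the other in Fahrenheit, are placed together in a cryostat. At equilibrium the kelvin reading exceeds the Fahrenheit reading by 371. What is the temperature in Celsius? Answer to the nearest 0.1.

-162.3°C

Let x be the kelvin reading; then the Fahrenheit reading is 1.8·x - 459.67.
(1.8·x - 459.67) - x = -371  ⇒  (0.8)·x = 88.67  ⇒  x = 110.8375 K.
In Celsius: 110.8375 - 273.15 = -162.3°C.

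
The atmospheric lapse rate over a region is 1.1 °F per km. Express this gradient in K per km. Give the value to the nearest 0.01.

0.61 K/km

The quantity depends on a temperature interval, so only the ratio of degree sizes applies; the offset between the scales is irrelevant.
A change of 1°F is a change of 5/9 K, so 1.1 × 5/9 = 0.61.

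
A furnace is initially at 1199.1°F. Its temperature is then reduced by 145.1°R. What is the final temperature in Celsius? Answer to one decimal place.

567.8°C

Initial temperature in Celsius: (1199.1 - 32) × 5/9 = 648.3889°C.
The 145.1°R change is an interval, so only the factor 5/9 applies: -145.1 × 5/9 = -80.6111°C.
Final Celsius temperature: 648.3889 - 80.6111 = 567.7778°C.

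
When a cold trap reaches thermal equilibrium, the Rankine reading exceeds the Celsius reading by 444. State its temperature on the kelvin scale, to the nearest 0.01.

213.56 K

Let x be the Rankine reading; then the Celsius reading is 5/9·x - 273.15.
(5/9·x - 273.15) - x = -444  ⇒  (-4/9)·x = -170.85  ⇒  x = 384.4125°R.
In Celsius: (384.4125 - 491.67) × 5/9 = -59.5875°C.
In kelvin: -59.5875 + 273.15 = 213.56 K.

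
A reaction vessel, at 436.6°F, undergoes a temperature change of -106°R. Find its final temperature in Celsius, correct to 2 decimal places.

165.89°C

Initial temperature in Celsius: (436.6 - 32) × 5/9 = 224.7778°C.
The 106°R change is an interval, so only the factor 5/9 applies: -106 × 5/9 = -58.8889°C.
Final Celsius temperature: 224.7778 - 58.8889 = 165.8889°C.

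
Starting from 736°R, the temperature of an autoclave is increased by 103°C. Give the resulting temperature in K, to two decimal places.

511.89 K

Initial temperature in Celsius: (736 - 491.67) × 5/9 = 135.7389°C.
Final Celsius temperature: 135.7389 + 103.0000 = 238.7389°C.
In kelvin: 238.7389 + 273.15 = 511.89 K.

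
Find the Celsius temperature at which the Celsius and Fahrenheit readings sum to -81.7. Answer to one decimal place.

Let C be the Celsius reading. The Fahrenheit reading is F = 1.8·C + 32.
Require C + F = -81.7: (2.8)·C + 32 = -81.7.
C = (-81.7 - 32) / (2.8) = -40.6.

-40.6°C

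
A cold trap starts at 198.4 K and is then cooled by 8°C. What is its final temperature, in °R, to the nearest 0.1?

342.7°R

Initial temperature in Celsius: 198.4 - 273.15 = -74.7500°C.
Final Celsius temperature: -74.7500 - 8.0000 = -82.7500°C.
In Rankine: -82.7500 × 1.8 + 491.67 = 342.7°R.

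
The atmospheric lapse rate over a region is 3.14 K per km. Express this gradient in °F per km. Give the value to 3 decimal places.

Since only a temperature interval is involved, the additive offset between the scales drops out.
A change of 1 K is a change of 1.8°F, so 3.14 × 1.8 = 5.652.

5.652 °F/km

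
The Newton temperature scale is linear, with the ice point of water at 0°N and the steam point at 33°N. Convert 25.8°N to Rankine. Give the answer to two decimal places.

632.40°R

Linear interpolation between the fixed points: C = (25.8 - 0) × 100 / (33 - 0) = 78.1818°C.
Then 78.1818 × 1.8 + 491.67 = 632.40°R.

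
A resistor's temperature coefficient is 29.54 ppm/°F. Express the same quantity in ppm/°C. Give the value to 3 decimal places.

Since only a temperature interval is involved, the additive offset between the scales drops out.
A change of 1°C is a change of 1.8°F, so per °C the value is 29.54 × 1.8 = 53.172.

53.172 ppm/°C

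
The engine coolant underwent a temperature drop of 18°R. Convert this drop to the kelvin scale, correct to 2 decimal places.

10.00 K

Only the scale ratio 5/9 matters for a change in temperature.
18 × 5/9 = 10.00.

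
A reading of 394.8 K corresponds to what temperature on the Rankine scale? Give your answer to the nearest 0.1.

710.6°R

In Celsius: 394.8 - 273.15 = 121.6500°C.
In Rankine: 121.6500 × 1.8 + 491.67 = 710.6°R.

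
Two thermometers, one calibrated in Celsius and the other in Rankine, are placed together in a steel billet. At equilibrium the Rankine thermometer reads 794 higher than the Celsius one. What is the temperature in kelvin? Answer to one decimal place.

Let x be the Celsius reading; then the Rankine reading is 1.8·x + 491.67.
(1.8·x + 491.67) - x = 794  ⇒  (0.8)·x = 302.33  ⇒  x = 377.9125°C.
In kelvin: 377.9125 + 273.15 = 651.1 K.

651.1 K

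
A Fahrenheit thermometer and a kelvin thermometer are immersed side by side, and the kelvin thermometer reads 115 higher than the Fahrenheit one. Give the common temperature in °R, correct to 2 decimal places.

Let x be the Fahrenheit reading; then the kelvin reading is 5/9·x + 255.372.
(5/9·x + 255.372) - x = 115  ⇒  (-4/9)·x = -140.372  ⇒  x = 315.8375°F.
In Celsius: (315.8375 - 32) × 5/9 = 157.6875°C.
In Rankine: 157.6875 × 1.8 + 491.67 = 775.51°R.

775.51°R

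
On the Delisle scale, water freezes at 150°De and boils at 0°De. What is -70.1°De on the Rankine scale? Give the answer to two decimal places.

Linear interpolation between the fixed points: C = (-70.1 - 150) × 100 / (0 - 150) = 146.7333°C.
Then 146.7333 × 1.8 + 491.67 = 755.79°R.

755.79°R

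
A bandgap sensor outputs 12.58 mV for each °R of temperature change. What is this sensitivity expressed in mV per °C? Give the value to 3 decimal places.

Since only a temperature interval is involved, the additive offset between the scales drops out.
A change of 1°C is a change of 1.8°R, so per °C the value is 12.58 × 1.8 = 22.644.

22.644 mV per °C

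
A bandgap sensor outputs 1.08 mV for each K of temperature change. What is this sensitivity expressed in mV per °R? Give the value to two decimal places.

The quantity depends on a temperature interval, so only the ratio of degree sizes applies; the offset between the scales is irrelevant.
A change of 1°R is a change of 5/9 K, so per °R the value is 1.08 × 5/9 = 0.60.

0.60 mV per °R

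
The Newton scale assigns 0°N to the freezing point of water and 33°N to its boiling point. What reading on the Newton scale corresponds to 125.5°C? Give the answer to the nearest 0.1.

Linearly onto the Newton scale: 0 + (125.5000 / 100) × (33 - 0) = 41.4°N.

41.4°N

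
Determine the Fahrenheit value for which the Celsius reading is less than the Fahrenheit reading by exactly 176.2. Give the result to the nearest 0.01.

356.45°F

Let F be the Fahrenheit reading. The Celsius reading is C = 5/9·F - 17.7778.
Require C - F = -176.2: (-4/9)·F - 17.7778 = -176.2.
F = (-176.2 + 17.7778) / (-4/9) = 356.45.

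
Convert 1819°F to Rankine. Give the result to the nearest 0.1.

2278.7°R

In Celsius: (1819 - 32) × 5/9 = 992.7778°C.
In Rankine: 992.7778 × 1.8 + 491.67 = 2278.7°R.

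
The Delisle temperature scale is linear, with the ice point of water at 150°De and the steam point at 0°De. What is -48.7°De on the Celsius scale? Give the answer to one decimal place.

Linear interpolation between the fixed points: C = (-48.7 - 150) × 100 / (0 - 150) = 132.4667°C.

132.5°C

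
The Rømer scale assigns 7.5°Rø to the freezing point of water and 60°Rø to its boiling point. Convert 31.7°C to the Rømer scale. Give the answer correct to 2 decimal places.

Linearly onto the Rømer scale: 7.5 + (31.7000 / 100) × (60 - 7.5) = 24.14°Rø.

24.14°Rø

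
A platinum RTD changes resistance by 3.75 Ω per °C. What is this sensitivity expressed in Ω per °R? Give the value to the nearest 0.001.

Since only a temperature interval is involved, the additive offset between the scales drops out.
A change of 1°R is a change of 5/9°C, so per °R the value is 3.75 × 5/9 = 2.083.

2.083 Ω per °R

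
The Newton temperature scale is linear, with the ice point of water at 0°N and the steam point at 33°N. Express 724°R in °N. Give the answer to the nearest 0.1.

42.6°N

First in Celsius: (724 - 491.67) × 5/9 = 129.0722°C.
Linearly onto the Newton scale: 0 + (129.0722 / 100) × (33 - 0) = 42.6°N.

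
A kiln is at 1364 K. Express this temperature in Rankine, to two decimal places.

In Celsius: 1364 - 273.15 = 1090.8500°C.
In Rankine: 1090.8500 × 1.8 + 491.67 = 2455.20°R.

2455.20°R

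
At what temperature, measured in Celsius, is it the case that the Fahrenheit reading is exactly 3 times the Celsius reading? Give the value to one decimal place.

26.7°C

Let C be the Celsius reading. The Fahrenheit reading is F = 1.8·C + 32.
Require F = 3·C: 1.8·C + 32 = 3·C.
(-1.2)·C = -32  ⇒  C = 26.7.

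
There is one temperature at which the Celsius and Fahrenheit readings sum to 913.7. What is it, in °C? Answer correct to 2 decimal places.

Let C be the Celsius reading. The Fahrenheit reading is F = 1.8·C + 32.
Require C + F = 913.7: (2.8)·C + 32 = 913.7.
C = (913.7 - 32) / (2.8) = 314.89.

314.89°C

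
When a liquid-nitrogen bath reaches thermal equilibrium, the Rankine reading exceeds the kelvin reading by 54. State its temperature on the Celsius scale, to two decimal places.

-205.65°C

Let x be the Rankine reading; then the kelvin reading is 5/9·x.
(5/9·x) - x = -54  ⇒  (-4/9)·x = -54  ⇒  x = 121.5000°R.
In Celsius: (121.5 - 491.67) × 5/9 = -205.65°C.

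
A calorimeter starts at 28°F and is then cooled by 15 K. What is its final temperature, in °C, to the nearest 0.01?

-17.22°C

Initial temperature in Celsius: (28 - 32) × 5/9 = -2.2222°C.
The 15 K change is an interval; Kelvin and Celsius degrees are the same size, so ΔC = -15°C.
Final Celsius temperature: -2.2222 - 15.0000 = -17.2222°C.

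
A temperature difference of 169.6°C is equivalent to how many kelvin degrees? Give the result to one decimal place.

169.6 K

Celsius and kelvin degrees are the same size, so the interval is unchanged: 169.6.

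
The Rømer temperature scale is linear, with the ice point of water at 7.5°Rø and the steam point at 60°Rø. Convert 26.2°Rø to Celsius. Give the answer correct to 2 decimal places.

35.62°C

Linear interpolation between the fixed points: C = (26.2 - 7.5) × 100 / (60 - 7.5) = 35.6190°C.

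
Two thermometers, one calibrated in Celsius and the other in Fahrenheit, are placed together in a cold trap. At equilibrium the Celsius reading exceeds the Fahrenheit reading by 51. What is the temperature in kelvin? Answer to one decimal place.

169.4 K

Let x be the Celsius reading; then the Fahrenheit reading is 1.8·x + 32.
(1.8·x + 32) - x = -51  ⇒  (0.8)·x = -83  ⇒  x = -103.7500°C.
In kelvin: -103.7500 + 273.15 = 169.4 K.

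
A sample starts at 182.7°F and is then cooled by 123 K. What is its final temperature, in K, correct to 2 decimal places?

Initial temperature in Celsius: (182.7 - 32) × 5/9 = 83.7222°C.
The 123 K change is an interval; Kelvin and Celsius degrees are the same size, so ΔC = -123°C.
Final Celsius temperature: 83.7222 - 123.0000 = -39.2778°C.
In kelvin: -39.2778 + 273.15 = 233.87 K.

233.87 K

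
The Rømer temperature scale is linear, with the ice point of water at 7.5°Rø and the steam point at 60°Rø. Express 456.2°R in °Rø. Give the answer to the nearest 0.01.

-2.85°Rø

First in Celsius: (456.2 - 491.67) × 5/9 = -19.7056°C.
Linearly onto the Rømer scale: 7.5 + (-19.7056 / 100) × (60 - 7.5) = -2.85°Rø.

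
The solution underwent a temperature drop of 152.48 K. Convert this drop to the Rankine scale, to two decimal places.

274.46°R

Only the scale ratio 1.8 matters for a change in temperature.
152.48 × 1.8 = 274.46.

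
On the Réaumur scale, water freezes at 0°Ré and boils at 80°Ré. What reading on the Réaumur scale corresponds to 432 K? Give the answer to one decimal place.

First in Celsius: 432 - 273.15 = 158.8500°C.
Linearly onto the Réaumur scale: 0 + (158.8500 / 100) × (80 - 0) = 127.1°Ré.

127.1°Ré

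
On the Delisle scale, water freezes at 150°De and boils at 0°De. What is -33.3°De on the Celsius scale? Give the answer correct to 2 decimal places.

122.20°C

Linear interpolation between the fixed points: C = (-33.3 - 150) × 100 / (0 - 150) = 122.2000°C.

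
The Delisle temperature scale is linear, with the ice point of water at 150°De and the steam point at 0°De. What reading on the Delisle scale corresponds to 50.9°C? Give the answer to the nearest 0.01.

Linearly onto the Delisle scale: 150 + (50.9000 / 100) × (0 - 150) = 73.65°De.

73.65°De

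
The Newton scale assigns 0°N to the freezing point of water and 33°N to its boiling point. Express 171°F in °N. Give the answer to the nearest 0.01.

First in Celsius: (171 - 32) × 5/9 = 77.2222°C.
Linearly onto the Newton scale: 0 + (77.2222 / 100) × (33 - 0) = 25.48°N.

25.48°N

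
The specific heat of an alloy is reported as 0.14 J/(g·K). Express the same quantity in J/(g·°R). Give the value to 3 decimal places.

Since only a temperature interval is involved, the additive offset between the scales drops out.
A change of 1°R is a change of 5/9 K, so per °R the value is 0.14 × 5/9 = 0.078.

0.078 J/(g·°R)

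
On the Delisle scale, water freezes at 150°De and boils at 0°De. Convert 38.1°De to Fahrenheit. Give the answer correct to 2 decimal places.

Linear interpolation between the fixed points: C = (38.1 - 150) × 100 / (0 - 150) = 74.6000°C.
Then 74.6000 × 1.8 + 32 = 166.28°F.

166.28°F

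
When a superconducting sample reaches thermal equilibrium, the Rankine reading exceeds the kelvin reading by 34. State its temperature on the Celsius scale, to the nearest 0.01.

-230.65°C

Let x be the kelvin reading; then the Rankine reading is 1.8·x.
(1.8·x) - x = 34  ⇒  (0.8)·x = 34  ⇒  x = 42.5000 K.
In Celsius: 42.5 - 273.15 = -230.65°C.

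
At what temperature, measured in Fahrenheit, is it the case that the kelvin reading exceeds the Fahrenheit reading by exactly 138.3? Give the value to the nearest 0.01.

Let F be the Fahrenheit reading. The kelvin reading is K = 5/9·F + 255.372.
Require K - F = 138.3: (-4/9)·F + 255.372 = 138.3.
F = (138.3 - 255.372) / (-4/9) = 263.41.

263.41°F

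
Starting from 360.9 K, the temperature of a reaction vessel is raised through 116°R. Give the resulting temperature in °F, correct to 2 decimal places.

305.95°F

Initial temperature in Celsius: 360.9 - 273.15 = 87.7500°C.
The 116°R change is an interval, so only the factor 5/9 applies: +116 × 5/9 = +64.4444°C.
Final Celsius temperature: 87.7500 + 64.4444 = 152.1944°C.
In Fahrenheit: 152.1944 × 1.8 + 32 = 305.95°F.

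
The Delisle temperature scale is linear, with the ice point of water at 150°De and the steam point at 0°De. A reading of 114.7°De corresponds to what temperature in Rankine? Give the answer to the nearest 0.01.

Linear interpolation between the fixed points: C = (114.7 - 150) × 100 / (0 - 150) = 23.5333°C.
Then 23.5333 × 1.8 + 491.67 = 534.03°R.

534.03°R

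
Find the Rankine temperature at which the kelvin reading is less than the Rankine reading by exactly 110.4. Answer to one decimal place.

248.4°R

Let R be the Rankine reading. The kelvin reading is K = 5/9·R.
Require K - R = -110.4: (-4/9)·R = -110.4.
R = (-110.4) / (-4/9) = 248.4.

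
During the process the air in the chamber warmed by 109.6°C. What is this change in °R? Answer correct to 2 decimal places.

197.28°R

For a temperature interval the offset drops out; only the factor 1.8 applies.
109.6 × 1.8 = 197.28.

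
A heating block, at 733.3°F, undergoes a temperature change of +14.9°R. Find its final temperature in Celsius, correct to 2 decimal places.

397.89°C

Initial temperature in Celsius: (733.3 - 32) × 5/9 = 389.6111°C.
The 14.9°R change is an interval, so only the factor 5/9 applies: +14.9 × 5/9 = +8.2778°C.
Final Celsius temperature: 389.6111 + 8.2778 = 397.8889°C.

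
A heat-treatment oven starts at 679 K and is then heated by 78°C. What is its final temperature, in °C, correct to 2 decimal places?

483.85°C

Initial temperature in Celsius: 679 - 273.15 = 405.8500°C.
Final Celsius temperature: 405.8500 + 78.0000 = 483.8500°C.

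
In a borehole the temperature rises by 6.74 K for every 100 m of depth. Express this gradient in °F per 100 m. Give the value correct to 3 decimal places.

12.132 °F/100 m

Since only a temperature interval is involved, the additive offset between the scales drops out.
A change of 1 K is a change of 1.8°F, so 6.74 × 1.8 = 12.132.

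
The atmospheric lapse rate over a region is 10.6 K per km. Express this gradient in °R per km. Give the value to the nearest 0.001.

Since only a temperature interval is involved, the additive offset between the scales drops out.
A change of 1 K is a change of 1.8°R, so 10.6 × 1.8 = 19.080.

19.080 °R/km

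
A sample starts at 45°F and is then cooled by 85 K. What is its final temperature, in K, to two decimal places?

195.37 K

Initial temperature in Celsius: (45 - 32) × 5/9 = 7.2222°C.
The 85 K change is an interval; Kelvin and Celsius degrees are the same size, so ΔC = -85°C.
Final Celsius temperature: 7.2222 - 85.0000 = -77.7778°C.
In kelvin: -77.7778 + 273.15 = 195.37 K.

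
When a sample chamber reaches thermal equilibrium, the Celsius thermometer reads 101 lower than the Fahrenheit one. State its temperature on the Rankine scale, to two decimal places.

Let x be the Fahrenheit reading; then the Celsius reading is 5/9·x - 17.7778.
(5/9·x - 17.7778) - x = -101  ⇒  (-4/9)·x = -83.2222  ⇒  x = 187.2500°F.
In Celsius: (187.25 - 32) × 5/9 = 86.2500°C.
In Rankine: 86.2500 × 1.8 + 491.67 = 646.92°R.

646.92°R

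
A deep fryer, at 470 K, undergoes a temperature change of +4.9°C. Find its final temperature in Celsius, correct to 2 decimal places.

Initial temperature in Celsius: 470 - 273.15 = 196.8500°C.
Final Celsius temperature: 196.8500 + 4.9000 = 201.7500°C.

201.75°C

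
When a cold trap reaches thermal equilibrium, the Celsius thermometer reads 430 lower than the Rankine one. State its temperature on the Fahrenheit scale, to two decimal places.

-106.76°F

Let x be the Rankine reading; then the Celsius reading is 5/9·x - 273.15.
(5/9·x - 273.15) - x = -430  ⇒  (-4/9)·x = -156.85  ⇒  x = 352.9125°R.
In Celsius: (352.9125 - 491.67) × 5/9 = -77.0875°C.
In Fahrenheit: -77.0875 × 1.8 + 32 = -106.76°F.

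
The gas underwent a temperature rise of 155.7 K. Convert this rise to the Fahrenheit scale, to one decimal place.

280.3°F

For a temperature interval the offset drops out; only the factor 1.8 applies.
155.7 × 1.8 = 280.3.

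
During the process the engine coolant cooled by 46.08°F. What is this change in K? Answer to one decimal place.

Only the scale ratio 5/9 matters for a change in temperature.
46.08 × 5/9 = 25.6.

25.6 K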